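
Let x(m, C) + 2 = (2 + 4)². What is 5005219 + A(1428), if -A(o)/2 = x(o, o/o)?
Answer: 5005151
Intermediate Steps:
x(m, C) = 34 (x(m, C) = -2 + (2 + 4)² = -2 + 6² = -2 + 36 = 34)
A(o) = -68 (A(o) = -2*34 = -68)
5005219 + A(1428) = 5005219 - 68 = 5005151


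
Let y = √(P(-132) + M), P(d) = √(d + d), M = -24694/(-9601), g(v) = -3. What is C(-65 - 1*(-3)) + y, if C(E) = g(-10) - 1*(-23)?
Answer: 20 + √(237087094 + 184358402*I*√66)/9601 ≈ 23.084 + 2.6342*I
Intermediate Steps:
M = 24694/9601 (M = -24694*(-1/9601) = 24694/9601 ≈ 2.5720)
P(d) = √2*√d (P(d) = √(2*d) = √2*√d)
C(E) = 20 (C(E) = -3 - 1*(-23) = -3 + 23 = 20)
y = √(24694/9601 + 2*I*√66) (y = √(√2*√(-132) + 24694/9601) = √(√2*(2*I*√33) + 24694/9601) = √(2*I*√66 + 24694/9601) = √(24694/9601 + 2*I*√66) ≈ 3.084 + 2.6342*I)
C(-65 - 1*(-3)) + y = 20 + √(237087094 + 184358402*I*√66)/9601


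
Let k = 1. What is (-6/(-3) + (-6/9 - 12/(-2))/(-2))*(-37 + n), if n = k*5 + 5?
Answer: 18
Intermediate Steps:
n = 10 (n = 1*5 + 5 = 5 + 5 = 10)
(-6/(-3) + (-6/9 - 12/(-2))/(-2))*(-37 + n) = (-6/(-3) + (-6/9 - 12/(-2))/(-2))*(-37 + 10) = (-6*(-⅓) + (-6*⅑ - 12*(-½))*(-½))*(-27) = (2 + (-⅔ + 6)*(-½))*(-27) = (2 + (16/3)*(-½))*(-27) = (2 - 8/3)*(-27) = -⅔*(-27) = 18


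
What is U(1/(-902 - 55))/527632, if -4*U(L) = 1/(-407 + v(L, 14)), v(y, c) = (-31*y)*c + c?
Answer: 957/792855722176 ≈ 1.2070e-9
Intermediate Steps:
v(y, c) = c - 31*c*y (v(y, c) = -31*c*y + c = c - 31*c*y)
U(L) = -1/(4*(-393 - 434*L)) (U(L) = -1/(4*(-407 + 14*(1 - 31*L))) = -1/(4*(-407 + (14 - 434*L))) = -1/(4*(-393 - 434*L)))
U(1/(-902 - 55))/527632 = (1/(4*(393 + 434/(-902 - 55))))/527632 = (1/(4*(393 + 434/(-957))))*(1/527632) = (1/(4*(393 + 434*(-1/957))))*(1/527632) = (1/(4*(393 - 434/957)))*(1/527632) = (1/(4*(375667/957)))*(1/527632) = ((1/4)*(957/375667))*(1/527632) = (957/1502668)*(1/527632) = 957/792855722176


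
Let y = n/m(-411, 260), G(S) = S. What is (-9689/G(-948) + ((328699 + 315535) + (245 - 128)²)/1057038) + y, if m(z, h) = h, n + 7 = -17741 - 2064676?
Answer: -28943247790803/3618593420 ≈ -7998.5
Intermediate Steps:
n = -2082424 (n = -7 + (-17741 - 2064676) = -7 - 2082417 = -2082424)
y = -520606/65 (y = -2082424/260 = -2082424*1/260 = -520606/65 ≈ -8009.3)
(-9689/G(-948) + ((328699 + 315535) + (245 - 128)²)/1057038) + y = (-9689/(-948) + ((328699 + 315535) + (245 - 128)²)/1057038) - 520606/65 = (-9689*(-1/948) + (644234 + 117²)*(1/1057038)) - 520606/65 = (9689/948 + (644234 + 13689)*(1/1057038)) - 520606/65 = (9689/948 + 657923*(1/1057038)) - 520606/65 = (9689/948 + 657923/1057038) - 520606/65 = 603630677/55670668 - 520606/65 = -28943247790803/3618593420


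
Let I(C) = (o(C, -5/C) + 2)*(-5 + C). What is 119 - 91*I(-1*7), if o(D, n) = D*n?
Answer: -3157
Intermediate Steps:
I(C) = 15 - 3*C (I(C) = (C*(-5/C) + 2)*(-5 + C) = (-5 + 2)*(-5 + C) = -3*(-5 + C) = 15 - 3*C)
119 - 91*I(-1*7) = 119 - 91*(15 - (-3)*7) = 119 - 91*(15 - 3*(-7)) = 119 - 91*(15 + 21) = 119 - 91*36 = 119 - 3276 = -3157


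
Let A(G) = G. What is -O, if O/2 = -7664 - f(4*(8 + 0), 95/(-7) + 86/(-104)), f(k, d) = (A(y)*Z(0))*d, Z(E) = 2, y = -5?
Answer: 1421053/91 ≈ 15616.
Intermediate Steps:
f(k, d) = -10*d (f(k, d) = (-5*2)*d = -10*d)
O = -1421053/91 (O = 2*(-7664 - (-10)*(95/(-7) + 86/(-104))) = 2*(-7664 - (-10)*(95*(-⅐) + 86*(-1/104))) = 2*(-7664 - (-10)*(-95/7 - 43/52)) = 2*(-7664 - (-10)*(-5241)/364) = 2*(-7664 - 1*26205/182) = 2*(-7664 - 26205/182) = 2*(-1421053/182) = -1421053/91 ≈ -15616.)
-O = -1*(-1421053/91) = 1421053/91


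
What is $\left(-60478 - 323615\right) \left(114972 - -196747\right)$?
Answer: $-119729085867$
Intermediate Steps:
$\left(-60478 - 323615\right) \left(114972 - -196747\right) = - 384093 \left(114972 + \left(-37512 + 234259\right)\right) = - 384093 \left(114972 + 196747\right) = \left(-384093\right) 311719 = -119729085867$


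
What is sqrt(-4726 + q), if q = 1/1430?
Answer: I*sqrt(9664195970)/1430 ≈ 68.746*I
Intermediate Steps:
q = 1/1430 ≈ 0.00069930
sqrt(-4726 + q) = sqrt(-4726 + 1/1430) = sqrt(-6758179/1430) = I*sqrt(9664195970)/1430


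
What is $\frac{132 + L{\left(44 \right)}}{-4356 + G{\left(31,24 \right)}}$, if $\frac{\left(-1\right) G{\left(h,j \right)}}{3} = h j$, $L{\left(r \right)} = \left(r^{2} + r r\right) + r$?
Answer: $- \frac{1012}{1647} \approx -0.61445$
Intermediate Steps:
$L{\left(r \right)} = r + 2 r^{2}$ ($L{\left(r \right)} = \left(r^{2} + r^{2}\right) + r = 2 r^{2} + r = r + 2 r^{2}$)
$G{\left(h,j \right)} = - 3 h j$
$\frac{132 + L{\left(44 \right)}}{-4356 + G{\left(31,24 \right)}} = \frac{132 + 44 \left(1 + 2 \cdot 44\right)}{-4356 - 93 \cdot 24} = \frac{132 + 44 \left(1 + 88\right)}{-4356 - 2232} = \frac{132 + 44 \cdot 89}{-6588} = \left(132 + 3916\right) \left(- \frac{1}{6588}\right) = 4048 \left(- \frac{1}{6588}\right) = - \frac{1012}{1647}$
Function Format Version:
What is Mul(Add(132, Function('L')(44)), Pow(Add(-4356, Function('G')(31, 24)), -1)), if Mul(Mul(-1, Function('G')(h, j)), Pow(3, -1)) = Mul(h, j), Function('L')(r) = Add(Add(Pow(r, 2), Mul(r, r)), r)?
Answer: Rational(-1012, 1647) ≈ -0.61445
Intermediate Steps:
Function('L')(r) = Add(r, Mul(2, Pow(r, 2))) (Function('L')(r) = Add(Add(Pow(r, 2), Pow(r, 2)), r) = Add(Mul(2, Pow(r, 2)), r) = Add(r, Mul(2, Pow(r, 2))))
Function('G')(h, j) = Mul(-3, h, j) (Function('G')(h, j) = Mul(-3, Mul(h, j)) = Mul(-3, h, j))
Mul(Add(132, Function('L')(44)), Pow(Add(-4356, Function('G')(31, 24)), -1)) = Mul(Add(132, Mul(44, Add(1, Mul(2, 44)))), Pow(Add(-4356, Mul(-3, 31, 24)), -1)) = Mul(Add(132, Mul(44, Add(1, 88))), Pow(Add(-4356, -2232), -1)) = Mul(Add(132, Mul(44, 89)), Pow(-6588, -1)) = Mul(Add(132, 3916), Rational(-1, 6588)) = Mul(4048, Rational(-1, 6588)) = Rational(-1012, 1647)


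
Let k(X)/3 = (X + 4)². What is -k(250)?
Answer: -193548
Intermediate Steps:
k(X) = 3*(4 + X)² (k(X) = 3*(X + 4)² = 3*(4 + X)²)
-k(250) = -3*(4 + 250)² = -3*254² = -3*64516 = -1*193548 = -193548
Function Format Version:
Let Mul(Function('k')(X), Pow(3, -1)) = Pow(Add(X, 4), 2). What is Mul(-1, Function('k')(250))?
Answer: -193548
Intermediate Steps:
Function('k')(X) = Mul(3, Pow(Add(4, X), 2)) (Function('k')(X) = Mul(3, Pow(Add(X, 4), 2)) = Mul(3, Pow(Add(4, X), 2)))
Mul(-1, Function('k')(250)) = Mul(-1, Mul(3, Pow(Add(4, 250), 2))) = Mul(-1, Mul(3, Pow(254, 2))) = Mul(-1, Mul(3, 64516)) = Mul(-1, 193548) = -193548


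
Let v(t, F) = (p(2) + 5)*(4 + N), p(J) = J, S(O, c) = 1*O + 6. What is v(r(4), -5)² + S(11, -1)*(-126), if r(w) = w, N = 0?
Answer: -1358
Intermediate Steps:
S(O, c) = 6 + O (S(O, c) = O + 6 = 6 + O)
v(t, F) = 28 (v(t, F) = (2 + 5)*(4 + 0) = 7*4 = 28)
v(r(4), -5)² + S(11, -1)*(-126) = 28² + (6 + 11)*(-126) = 784 + 17*(-126) = 784 - 2142 = -1358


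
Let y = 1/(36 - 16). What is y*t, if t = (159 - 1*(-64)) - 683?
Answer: -23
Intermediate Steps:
t = -460 (t = (159 + 64) - 683 = 223 - 683 = -460)
y = 1/20 ≈ 0.050000
y*t = (1/20)*(-460) = -23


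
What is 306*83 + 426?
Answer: 25824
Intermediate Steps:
306*83 + 426 = 25398 + 426 = 25824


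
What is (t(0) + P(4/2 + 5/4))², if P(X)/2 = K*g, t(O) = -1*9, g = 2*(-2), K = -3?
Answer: 225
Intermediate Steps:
g = -4
t(O) = -9
P(X) = 24 (P(X) = 2*(-3*(-4)) = 2*12 = 24)
(t(0) + P(4/2 + 5/4))² = (-9 + 24)² = 15² = 225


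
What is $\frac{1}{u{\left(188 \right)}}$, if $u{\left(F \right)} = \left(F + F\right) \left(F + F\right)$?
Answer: $\frac{1}{141376} \approx 7.0733 \cdot 10^{-6}$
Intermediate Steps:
$u{\left(F \right)} = 4 F^{2}$ ($u{\left(F \right)} = 2 F 2 F = 4 F^{2}$)
$\frac{1}{u{\left(188 \right)}} = \frac{1}{4 \cdot 188^{2}} = \frac{1}{4 \cdot 35344} = \frac{1}{141376}$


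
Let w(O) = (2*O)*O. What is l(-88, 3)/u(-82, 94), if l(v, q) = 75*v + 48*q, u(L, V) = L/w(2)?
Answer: 25824/41 ≈ 629.85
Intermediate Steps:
w(O) = 2*O²
u(L, V) = L/8 (u(L, V) = L/((2*2²)) = L/((2*4)) = L/8)
l(v, q) = 48*q + 75*v
l(-88, 3)/u(-82, 94) = (48*3 + 75*(-88))/(((⅛)*(-82))) = (144 - 6600)/(-41/4) = -6456*(-4/41) = 25824/41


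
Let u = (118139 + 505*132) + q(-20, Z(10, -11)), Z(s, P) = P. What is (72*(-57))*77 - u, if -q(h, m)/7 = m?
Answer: -500884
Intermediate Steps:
q(h, m) = -7*m
u = 184876 (u = (118139 + 505*132) - 7*(-11) = (118139 + 66660) + 77 = 184799 + 77 = 184876)
(72*(-57))*77 - u = (72*(-57))*77 - 1*184876 = -4104*77 - 184876 = -316008 - 184876 = -500884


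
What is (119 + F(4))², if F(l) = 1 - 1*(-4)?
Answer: 15376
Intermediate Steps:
F(l) = 5 (F(l) = 1 + 4 = 5)
(119 + F(4))² = (119 + 5)² = 124² = 15376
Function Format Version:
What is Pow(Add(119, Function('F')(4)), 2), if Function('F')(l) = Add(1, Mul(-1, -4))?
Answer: 15376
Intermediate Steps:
Function('F')(l) = 5 (Function('F')(l) = Add(1, 4) = 5)
Pow(Add(119, Function('F')(4)), 2) = Pow(Add(119, 5), 2) = Pow(124, 2) = 15376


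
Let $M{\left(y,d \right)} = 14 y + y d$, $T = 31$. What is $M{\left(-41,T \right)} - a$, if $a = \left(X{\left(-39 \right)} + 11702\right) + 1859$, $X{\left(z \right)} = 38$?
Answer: $-15444$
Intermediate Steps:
$M{\left(y,d \right)} = 14 y + d y$
$a = 13599$ ($a = \left(38 + 11702\right) + 1859 = 11740 + 1859 = 13599$)
$M{\left(-41,T \right)} - a = - 41 \left(14 + 31\right) - 13599 = \left(-41\right) 45 - 13599 = -1845 - 13599 = -15444$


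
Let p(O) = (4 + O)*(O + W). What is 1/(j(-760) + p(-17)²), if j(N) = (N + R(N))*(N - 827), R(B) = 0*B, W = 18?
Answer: 1/1206289 ≈ 8.2899e-7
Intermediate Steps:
R(B) = 0
j(N) = N*(-827 + N) (j(N) = (N + 0)*(N - 827) = N*(-827 + N))
p(O) = (4 + O)*(18 + O) (p(O) = (4 + O)*(O + 18) = (4 + O)*(18 + O))
1/(j(-760) + p(-17)²) = 1/(-760*(-827 - 760) + (72 + (-17)² + 22*(-17))²) = 1/(-760*(-1587) + (72 + 289 - 374)²) = 1/(1206120 + (-13)²) = 1/(1206120 + 169) = 1/1206289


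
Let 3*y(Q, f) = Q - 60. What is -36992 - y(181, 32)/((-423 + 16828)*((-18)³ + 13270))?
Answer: -13541334800761/366061170 ≈ -36992.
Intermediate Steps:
y(Q, f) = -20 + Q/3 (y(Q, f) = (Q - 60)/3 = (-60 + Q)/3 = -20 + Q/3)
-36992 - y(181, 32)/((-423 + 16828)*((-18)³ + 13270)) = -36992 - (-20 + (⅓)*181)/((-423 + 16828)*((-18)³ + 13270)) = -36992 - (-20 + 181/3)/(16405*(-5832 + 13270)) = -36992 - 121/(3*(16405*7438)) = -36992 - 121/(3*122020390) = -36992 - 1*121/366061170 = -36992 - 121/366061170 = -13541334800761/366061170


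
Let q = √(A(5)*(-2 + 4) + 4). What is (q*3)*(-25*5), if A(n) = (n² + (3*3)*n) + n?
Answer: -375*√154 ≈ -4653.6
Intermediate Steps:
A(n) = n² + 10*n (A(n) = (n² + 9*n) + n = n² + 10*n)
q = √154 (q = √((5*(10 + 5))*(-2 + 4) + 4) = √((5*15)*2 + 4) = √(75*2 + 4) = √(150 + 4) = √154 ≈ 12.410)
(q*3)*(-25*5) = (√154*3)*(-25*5) = (3*√154)*(-125) = -375*√154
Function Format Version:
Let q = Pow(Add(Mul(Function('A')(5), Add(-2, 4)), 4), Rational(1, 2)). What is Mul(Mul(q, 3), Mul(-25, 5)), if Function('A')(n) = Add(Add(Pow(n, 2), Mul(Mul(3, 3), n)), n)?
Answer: Mul(-375, Pow(154, Rational(1, 2))) ≈ -4653.6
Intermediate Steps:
Function('A')(n) = Add(Pow(n, 2), Mul(10, n)) (Function('A')(n) = Add(Add(Pow(n, 2), Mul(9, n)), n) = Add(Pow(n, 2), Mul(10, n)))
q = Pow(154, Rational(1, 2)) (q = Pow(Add(Mul(Mul(5, Add(10, 5)), Add(-2, 4)), 4), Rational(1, 2)) = Pow(Add(Mul(Mul(5, 15), 2), 4), Rational(1, 2)) = Pow(Add(Mul(75, 2), 4), Rational(1, 2)) = Pow(Add(150, 4), Rational(1, 2)) = Pow(154, Rational(1, 2)) ≈ 12.410)
Mul(Mul(q, 3), Mul(-25, 5)) = Mul(Mul(Pow(154, Rational(1, 2)), 3), Mul(-25, 5)) = Mul(Mul(3, Pow(154, Rational(1, 2))), -125) = Mul(-375, Pow(154, Rational(1, 2)))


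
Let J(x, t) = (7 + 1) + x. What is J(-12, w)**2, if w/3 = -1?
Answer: 16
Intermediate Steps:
w = -3 (w = 3*(-1) = -3)
J(x, t) = 8 + x
J(-12, w)**2 = (8 - 12)**2 = (-4)**2 = 16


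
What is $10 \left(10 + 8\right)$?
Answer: $180$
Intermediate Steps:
$10 \left(10 + 8\right) = 10 \cdot 18 = 180$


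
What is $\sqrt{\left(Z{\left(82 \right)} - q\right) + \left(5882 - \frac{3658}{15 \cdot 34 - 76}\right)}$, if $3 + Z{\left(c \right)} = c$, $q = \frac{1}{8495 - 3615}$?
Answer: $\frac{\sqrt{434130543455}}{8540} \approx 77.153$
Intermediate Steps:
$q = \frac{1}{4880} \approx 0.00020492$
$Z{\left(c \right)} = -3 + c$
$\sqrt{\left(Z{\left(82 \right)} - q\right) + \left(5882 - \frac{3658}{15 \cdot 34 - 76}\right)} = \sqrt{\left(\left(-3 + 82\right) - \frac{1}{4880}\right) + \left(5882 - \frac{3658}{15 \cdot 34 - 76}\right)} = \sqrt{\left(79 - \frac{1}{4880}\right) + \left(5882 - \frac{3658}{510 - 76}\right)} = \sqrt{\frac{385519}{4880} + \left(5882 - \frac{3658}{434}\right)} = \sqrt{\frac{385519}{4880} + \left(5882 - \frac{59}{7}\right)} = \sqrt{\frac{385519}{4880} + \frac{41115}{7}} = \sqrt{\frac{203339833}{34160}} = \frac{\sqrt{434130543455}}{8540}$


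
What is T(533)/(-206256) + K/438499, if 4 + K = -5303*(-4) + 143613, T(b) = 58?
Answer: 16984943617/45221524872 ≈ 0.37559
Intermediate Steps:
K = 164821 (K = -4 + (-5303*(-4) + 143613) = -4 + (21212 + 143613) = -4 + 164825 = 164821)
T(533)/(-206256) + K/438499 = 58/(-206256) + 164821/438499 = 58*(-1/206256) + 164821*(1/438499) = -29/103128 + 164821/438499 = 16984943617/45221524872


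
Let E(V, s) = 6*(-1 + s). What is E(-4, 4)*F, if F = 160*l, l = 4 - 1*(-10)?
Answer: 40320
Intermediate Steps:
l = 14 (l = 4 + 10 = 14)
E(V, s) = -6 + 6*s
F = 2240 (F = 160*14 = 2240)
E(-4, 4)*F = (-6 + 6*4)*2240 = (-6 + 24)*2240 = 18*2240 = 40320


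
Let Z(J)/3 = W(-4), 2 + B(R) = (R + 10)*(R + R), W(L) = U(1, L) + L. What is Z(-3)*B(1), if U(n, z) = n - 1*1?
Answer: -240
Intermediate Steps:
U(n, z) = -1 + n (U(n, z) = n - 1 = -1 + n)
W(L) = L (W(L) = (-1 + 1) + L = 0 + L = L)
B(R) = -2 + 2*R*(10 + R) (B(R) = -2 + (R + 10)*(R + R) = -2 + (10 + R)*(2*R) = -2 + 2*R*(10 + R))
Z(J) = -12 (Z(J) = 3*(-4) = -12)
Z(-3)*B(1) = -12*(-2 + 2*1**2 + 20*1) = -12*(-2 + 2*1 + 20) = -12*(-2 + 2 + 20) = -12*20 = -240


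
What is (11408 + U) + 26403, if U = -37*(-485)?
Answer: 55756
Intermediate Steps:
U = 17945
(11408 + U) + 26403 = (11408 + 17945) + 26403 = 29353 + 26403 = 55756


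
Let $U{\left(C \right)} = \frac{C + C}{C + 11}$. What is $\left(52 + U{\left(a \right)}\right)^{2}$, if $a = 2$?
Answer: $\frac{462400}{169} \approx 2736.1$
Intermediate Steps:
$U{\left(C \right)} = \frac{2 C}{11 + C}$
$\left(52 + U{\left(a \right)}\right)^{2} = \left(52 + 2 \cdot 2 \frac{1}{11 + 2}\right)^{2} = \left(52 + 2 \cdot 2 \cdot \frac{1}{13}\right)^{2} = \left(52 + \frac{4}{13}\right)^{2} = \left(\frac{680}{13}\right)^{2} = \frac{462400}{169}$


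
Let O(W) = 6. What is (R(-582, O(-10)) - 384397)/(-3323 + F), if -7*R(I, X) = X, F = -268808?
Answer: 2690785/1904917 ≈ 1.4125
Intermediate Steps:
R(I, X) = -X/7
(R(-582, O(-10)) - 384397)/(-3323 + F) = (-⅐*6 - 384397)/(-3323 - 268808) = (-6/7 - 384397)/(-272131) = -2690785/7*(-1/272131) = 2690785/1904917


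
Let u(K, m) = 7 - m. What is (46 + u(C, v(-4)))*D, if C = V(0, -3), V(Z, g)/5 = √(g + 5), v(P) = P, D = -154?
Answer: -8778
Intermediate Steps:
V(Z, g) = 5*√(5 + g) (V(Z, g) = 5*√(g + 5) = 5*√(5 + g))
C = 5*√2 (C = 5*√(5 - 3) = 5*√2 ≈ 7.0711)
(46 + u(C, v(-4)))*D = (46 + (7 - 1*(-4)))*(-154) = (46 + (7 + 4))*(-154) = (46 + 11)*(-154) = 57*(-154) = -8778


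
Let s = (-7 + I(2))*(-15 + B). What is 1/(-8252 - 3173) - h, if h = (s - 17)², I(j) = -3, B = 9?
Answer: -21124826/11425 ≈ -1849.0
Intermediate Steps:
s = 60 (s = (-7 - 3)*(-15 + 9) = -10*(-6) = 60)
h = 1849 (h = (60 - 17)² = 43² = 1849)
1/(-8252 - 3173) - h = 1/(-8252 - 3173) - 1*1849 = 1/(-11425) - 1849 = -1/11425 - 1849 = -21124826/11425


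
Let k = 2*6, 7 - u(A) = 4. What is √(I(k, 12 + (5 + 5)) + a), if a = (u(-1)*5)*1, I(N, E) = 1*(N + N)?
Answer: √39 ≈ 6.2450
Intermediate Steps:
u(A) = 3 (u(A) = 7 - 1*4 = 7 - 4 = 3)
k = 12
I(N, E) = 2*N (I(N, E) = 1*(2*N) = 2*N)
a = 15 (a = (3*5)*1 = 15*1 = 15)
√(I(k, 12 + (5 + 5)) + a) = √(2*12 + 15) = √(24 + 15) = √39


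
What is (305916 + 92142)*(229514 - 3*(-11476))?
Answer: 105064224636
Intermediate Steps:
(305916 + 92142)*(229514 - 3*(-11476)) = 398058*(229514 + 34428) = 398058*263942 = 105064224636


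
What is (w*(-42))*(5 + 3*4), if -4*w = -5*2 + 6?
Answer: -714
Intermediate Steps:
w = 1 (w = -(-5*2 + 6)/4 = -(-10 + 6)/4 = -1/4*(-4) = 1)
(w*(-42))*(5 + 3*4) = (1*(-42))*(5 + 3*4) = -42*(5 + 12) = -42*17 = -714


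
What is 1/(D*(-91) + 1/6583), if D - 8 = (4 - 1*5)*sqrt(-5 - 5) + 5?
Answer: -25633175052/32118364676717 - 3943565899*I*sqrt(10)/64236729353434 ≈ -0.00079808 - 0.00019414*I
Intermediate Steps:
D = 13 - I*sqrt(10) (D = 8 + ((4 - 1*5)*sqrt(-5 - 5) + 5) = 8 + ((4 - 5)*sqrt(-10) + 5) = 8 + (-I*sqrt(10) + 5) = 8 + (5 - I*sqrt(10)) = 13 - I*sqrt(10) ≈ 13.0 - 3.1623*I)
1/(D*(-91) + 1/6583) = 1/((13 - I*sqrt(10))*(-91) + 1/6583) = 1/((-1183 + 91*I*sqrt(10)) + 1/6583) = 1/(-7787688/6583 + 91*I*sqrt(10))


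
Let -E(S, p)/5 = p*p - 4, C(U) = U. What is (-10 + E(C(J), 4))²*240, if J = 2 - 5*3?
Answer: 1176000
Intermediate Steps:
J = -13 (J = 2 - 15 = -13)
E(S, p) = 20 - 5*p² (E(S, p) = -5*(p*p - 4) = -5*(p² - 4) = -5*(-4 + p²) = 20 - 5*p²)
(-10 + E(C(J), 4))²*240 = (-10 + (20 - 5*4²))²*240 = (-10 + (20 - 5*16))²*240 = (-10 + (20 - 80))²*240 = (-10 - 60)²*240 = (-70)²*240 = 4900*240 = 1176000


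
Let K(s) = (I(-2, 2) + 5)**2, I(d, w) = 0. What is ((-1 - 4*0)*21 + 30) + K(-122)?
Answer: 34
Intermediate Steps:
K(s) = 25 (K(s) = (0 + 5)**2 = 5**2 = 25)
((-1 - 4*0)*21 + 30) + K(-122) = ((-1 - 4*0)*21 + 30) + 25 = ((-1 + 0)*21 + 30) + 25 = (-1*21 + 30) + 25 = (-21 + 30) + 25 = 9 + 25 = 34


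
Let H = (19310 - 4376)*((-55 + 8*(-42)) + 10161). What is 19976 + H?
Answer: 145925156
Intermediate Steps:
H = 145905180 (H = 14934*((-55 - 336) + 10161) = 14934*(-391 + 10161) = 14934*9770 = 145905180)
19976 + H = 19976 + 145905180 = 145925156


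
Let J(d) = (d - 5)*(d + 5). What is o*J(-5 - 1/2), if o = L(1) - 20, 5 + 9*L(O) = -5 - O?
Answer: -1337/12 ≈ -111.42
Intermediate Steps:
L(O) = -10/9 - O/9 (L(O) = -5/9 + (-5 - O)/9 = -5/9 + (-5/9 - O/9) = -10/9 - O/9)
J(d) = (-5 + d)*(5 + d)
o = -191/9 (o = (-10/9 - 1/9*1) - 20 = (-10/9 - 1/9) - 20 = -11/9 - 20 = -191/9 ≈ -21.222)
o*J(-5 - 1/2) = -191*(-25 + (-5 - 1/2)**2)/9 = -191*(-25 + (-11/2)**2)/9 = -191*(-25 + 121/4)/9 = -191/9*21/4 = -1337/12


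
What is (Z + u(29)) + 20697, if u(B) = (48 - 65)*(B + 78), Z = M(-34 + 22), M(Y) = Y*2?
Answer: 18854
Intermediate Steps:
M(Y) = 2*Y
Z = -24 (Z = 2*(-34 + 22) = 2*(-12) = -24)
u(B) = -1326 - 17*B (u(B) = -17*(78 + B) = -1326 - 17*B)
(Z + u(29)) + 20697 = (-24 + (-1326 - 17*29)) + 20697 = (-24 + (-1326 - 493)) + 20697 = (-24 - 1819) + 20697 = -1843 + 20697 = 18854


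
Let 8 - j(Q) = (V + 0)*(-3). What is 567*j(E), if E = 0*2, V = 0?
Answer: 4536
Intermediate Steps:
E = 0
j(Q) = 8 (j(Q) = 8 - (0 + 0)*(-3) = 8 - 0*(-3) = 8 - 1*0 = 8 + 0 = 8)
567*j(E) = 567*8 = 4536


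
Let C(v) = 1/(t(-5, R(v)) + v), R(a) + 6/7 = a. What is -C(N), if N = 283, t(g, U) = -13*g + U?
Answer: -7/4411 ≈ -0.0015869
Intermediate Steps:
R(a) = -6/7 + a
t(g, U) = U - 13*g
C(v) = 1/(449/7 + 2*v) (C(v) = 1/(((-6/7 + v) - 13*(-5)) + v) = 1/(((-6/7 + v) + 65) + v) = 1/((449/7 + v) + v) = 1/(449/7 + 2*v))
-C(N) = -7/(449 + 14*283) = -7/(449 + 3962) = -7/4411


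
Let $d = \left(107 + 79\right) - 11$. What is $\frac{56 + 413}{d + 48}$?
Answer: $\frac{469}{223} \approx 2.1031$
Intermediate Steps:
$d = 175$ ($d = 186 - 11 = 175$)
$\frac{56 + 413}{d + 48} = \frac{56 + 413}{175 + 48} = \frac{469}{223}$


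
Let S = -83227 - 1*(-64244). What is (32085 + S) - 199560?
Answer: -186458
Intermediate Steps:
S = -18983 (S = -83227 + 64244 = -18983)
(32085 + S) - 199560 = (32085 - 18983) - 199560 = 13102 - 199560 = -186458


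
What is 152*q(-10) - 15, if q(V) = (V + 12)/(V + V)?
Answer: -151/5 ≈ -30.200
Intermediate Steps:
q(V) = (12 + V)/(2*V) (q(V) = (12 + V)/((2*V)) = (12 + V)*(1/(2*V)) = (12 + V)/(2*V))
152*q(-10) - 15 = 152*((½)*(12 - 10)/(-10)) - 15 = 152*((½)*(-⅒)*2) - 15 = 152*(-⅒) - 15 = -76/5 - 15 = -151/5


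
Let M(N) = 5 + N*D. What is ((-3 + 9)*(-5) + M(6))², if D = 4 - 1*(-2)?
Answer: 121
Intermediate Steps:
D = 6 (D = 4 + 2 = 6)
M(N) = 5 + 6*N (M(N) = 5 + N*6 = 5 + 6*N)
((-3 + 9)*(-5) + M(6))² = ((-3 + 9)*(-5) + (5 + 6*6))² = (6*(-5) + (5 + 36))² = (-30 + 41)² = 11² = 121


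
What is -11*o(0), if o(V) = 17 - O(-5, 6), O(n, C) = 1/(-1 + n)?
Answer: -1133/6 ≈ -188.83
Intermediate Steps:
o(V) = 103/6 (o(V) = 17 - 1/(-1 - 5) = 17 - 1/(-6) = 17 - 1*(-1/6) = 17 + 1/6 = 103/6)
-11*o(0) = -11*103/6 = -1133/6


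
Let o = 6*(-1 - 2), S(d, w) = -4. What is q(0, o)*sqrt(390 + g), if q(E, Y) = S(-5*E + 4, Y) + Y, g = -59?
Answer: -22*sqrt(331) ≈ -400.25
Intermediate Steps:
o = -18 (o = 6*(-3) = -18)
q(E, Y) = -4 + Y
q(0, o)*sqrt(390 + g) = (-4 - 18)*sqrt(390 - 59) = -22*sqrt(331)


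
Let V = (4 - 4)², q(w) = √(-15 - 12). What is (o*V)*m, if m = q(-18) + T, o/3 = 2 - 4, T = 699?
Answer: 0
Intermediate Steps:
q(w) = 3*I*√3 (q(w) = √(-27) = 3*I*√3)
V = 0 (V = 0² = 0)
o = -6 (o = 3*(2 - 4) = 3*(-2) = -6)
m = 699 + 3*I*√3 (m = 3*I*√3 + 699 = 699 + 3*I*√3 ≈ 699.0 + 5.1962*I)
(o*V)*m = (-6*0)*(699 + 3*I*√3) = 0*(699 + 3*I*√3) = 0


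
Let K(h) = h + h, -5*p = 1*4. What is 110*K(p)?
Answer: -176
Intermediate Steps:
p = -4/5 ≈ -0.80000
K(h) = 2*h
110*K(p) = 110*(2*(-4/5)) = 110*(-8/5) = -176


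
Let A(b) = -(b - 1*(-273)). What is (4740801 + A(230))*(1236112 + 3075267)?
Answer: 20437221250942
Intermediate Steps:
A(b) = -273 - b (A(b) = -(b + 273) = -(273 + b) = -273 - b)
(4740801 + A(230))*(1236112 + 3075267) = (4740801 + (-273 - 1*230))*(1236112 + 3075267) = (4740801 + (-273 - 230))*4311379 = (4740801 - 503)*4311379 = 4740298*4311379 = 20437221250942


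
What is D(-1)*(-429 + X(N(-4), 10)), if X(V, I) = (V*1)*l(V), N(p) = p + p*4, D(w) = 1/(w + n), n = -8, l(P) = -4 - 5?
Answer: 83/3 ≈ 27.667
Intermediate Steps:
l(P) = -9
D(w) = 1/(-8 + w) (D(w) = 1/(w - 8) = 1/(-8 + w))
N(p) = 5*p (N(p) = p + 4*p = 5*p)
X(V, I) = -9*V (X(V, I) = (V*1)*(-9) = V*(-9) = -9*V)
D(-1)*(-429 + X(N(-4), 10)) = (-429 - 45*(-4))/(-8 - 1) = (-429 - 9*(-20))/(-9) = -(-429 + 180)/9 = -⅑*(-249) = 83/3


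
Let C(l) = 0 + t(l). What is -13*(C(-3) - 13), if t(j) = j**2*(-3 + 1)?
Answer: 403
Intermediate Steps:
t(j) = -2*j**2 (t(j) = j**2*(-2) = -2*j**2)
C(l) = -2*l**2 (C(l) = 0 - 2*l**2 = -2*l**2)
-13*(C(-3) - 13) = -13*(-2*(-3)**2 - 13) = -13*(-2*9 - 13) = -13*(-18 - 13) = -13*(-31) = 403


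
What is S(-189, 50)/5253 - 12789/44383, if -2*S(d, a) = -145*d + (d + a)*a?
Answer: -1042215499/466287798 ≈ -2.2351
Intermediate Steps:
S(d, a) = 145*d/2 - a*(a + d)/2 (S(d, a) = -(-145*d + (d + a)*a)/2 = -(-145*d + (a + d)*a)/2 = -(-145*d + a*(a + d))/2 = 145*d/2 - a*(a + d)/2)
S(-189, 50)/5253 - 12789/44383 = (-1/2*50**2 + (145/2)*(-189) - 1/2*50*(-189))/5253 - 12789/44383 = (-1/2*2500 - 27405/2 + 4725)*(1/5253) - 12789*1/44383 = (-1250 - 27405/2 + 4725)*(1/5253) - 12789/44383 = -20455/2*1/5253 - 12789/44383 = -20455/10506 - 12789/44383 = -1042215499/466287798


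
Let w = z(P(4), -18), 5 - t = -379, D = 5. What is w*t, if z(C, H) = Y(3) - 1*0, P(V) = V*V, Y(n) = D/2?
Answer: 960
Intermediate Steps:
Y(n) = 5/2
t = 384 (t = 5 - 1*(-379) = 5 + 379 = 384)
P(V) = V²
z(C, H) = 5/2 (z(C, H) = 5/2 - 1*0 = 5/2 + 0 = 5/2)
w = 5/2 ≈ 2.5000
w*t = (5/2)*384 = 960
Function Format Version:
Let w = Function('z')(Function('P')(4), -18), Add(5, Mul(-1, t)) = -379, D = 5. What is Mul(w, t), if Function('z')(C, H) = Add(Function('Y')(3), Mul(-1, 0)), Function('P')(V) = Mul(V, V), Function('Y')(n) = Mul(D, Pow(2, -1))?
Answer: 960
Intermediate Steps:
Function('Y')(n) = Rational(5, 2) (Function('Y')(n) = Mul(5, Pow(2, -1)) = Mul(5, Rational(1, 2)) = Rational(5, 2))
t = 384 (t = Add(5, Mul(-1, -379)) = Add(5, 379) = 384)
Function('P')(V) = Pow(V, 2)
Function('z')(C, H) = Rational(5, 2) (Function('z')(C, H) = Add(Rational(5, 2), Mul(-1, 0)) = Add(Rational(5, 2), 0) = Rational(5, 2))
w = Rational(5, 2) ≈ 2.5000
Mul(w, t) = Mul(Rational(5, 2), 384) = 960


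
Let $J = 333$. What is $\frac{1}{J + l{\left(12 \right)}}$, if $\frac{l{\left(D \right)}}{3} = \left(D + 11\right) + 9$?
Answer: $\frac{1}{429} \approx 0.002331$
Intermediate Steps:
$l{\left(D \right)} = 60 + 3 D$ ($l{\left(D \right)} = 3 \left(\left(D + 11\right) + 9\right) = 3 \left(\left(11 + D\right) + 9\right) = 3 \left(20 + D\right) = 60 + 3 D$)
$\frac{1}{J + l{\left(12 \right)}} = \frac{1}{333 + \left(60 + 3 \cdot 12\right)} = \frac{1}{333 + \left(60 + 36\right)} = \frac{1}{333 + 96} = \frac{1}{429}$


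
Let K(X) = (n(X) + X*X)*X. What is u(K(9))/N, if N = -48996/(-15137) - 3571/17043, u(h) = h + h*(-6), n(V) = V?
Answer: -1044818558550/780984601 ≈ -1337.8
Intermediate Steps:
K(X) = X*(X + X²) (K(X) = (X + X*X)*X = (X + X²)*X = X*(X + X²))
u(h) = -5*h (u(h) = h - 6*h = -5*h)
N = 780984601/257979891 (N = -48996*(-1/15137) - 3571*1/17043 = 48996/15137 - 3571/17043 = 780984601/257979891 ≈ 3.0273)
u(K(9))/N = (-5*9²*(1 + 9))/(780984601/257979891) = -405*10*(257979891/780984601) = -5*810*(257979891/780984601) = -4050*257979891/780984601 = -1044818558550/780984601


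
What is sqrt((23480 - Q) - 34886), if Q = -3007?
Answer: I*sqrt(8399) ≈ 91.646*I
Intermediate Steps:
sqrt((23480 - Q) - 34886) = sqrt((23480 - 1*(-3007)) - 34886) = sqrt((23480 + 3007) - 34886) = sqrt(26487 - 34886) = sqrt(-8399) = I*sqrt(8399)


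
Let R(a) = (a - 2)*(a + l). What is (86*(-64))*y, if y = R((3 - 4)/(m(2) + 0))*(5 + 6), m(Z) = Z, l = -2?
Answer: -378400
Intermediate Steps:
R(a) = (-2 + a)² (R(a) = (a - 2)*(a - 2) = (-2 + a)*(-2 + a) = (-2 + a)²)
y = 275/4 (y = (4 + ((3 - 4)/(2 + 0))² - 4*(3 - 4)/(2 + 0))*(5 + 6) = (4 + (-1/2)² - (-4)/2)*11 = (4 + (-1*½)² - (-4)/2)*11 = (4 + (-½)² - 4*(-½))*11 = (4 + ¼ + 2)*11 = (25/4)*11 = 275/4 ≈ 68.750)
(86*(-64))*y = (86*(-64))*(275/4) = -5504*275/4 = -378400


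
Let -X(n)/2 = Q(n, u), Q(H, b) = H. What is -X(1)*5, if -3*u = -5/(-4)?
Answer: 10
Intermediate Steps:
u = -5/12 (u = -(-5)/(3*(-4)) = -(-5)*(-1)/(3*4) = -⅓*5/4 = -5/12 ≈ -0.41667)
X(n) = -2*n
-X(1)*5 = -(-2)*5 = -1*(-2)*5 = 2*5 = 10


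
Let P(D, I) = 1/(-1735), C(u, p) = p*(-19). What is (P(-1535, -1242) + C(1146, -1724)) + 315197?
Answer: 603698454/1735 ≈ 3.4795e+5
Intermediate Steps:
C(u, p) = -19*p
P(D, I) = -1/1735
(P(-1535, -1242) + C(1146, -1724)) + 315197 = (-1/1735 - 19*(-1724)) + 315197 = (-1/1735 + 32756) + 315197 = 56831659/1735 + 315197 = 603698454/1735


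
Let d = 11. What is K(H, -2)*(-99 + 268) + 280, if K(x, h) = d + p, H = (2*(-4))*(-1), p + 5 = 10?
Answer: 2984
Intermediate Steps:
p = 5 (p = -5 + 10 = 5)
H = 8 (H = -8*(-1) = 8)
K(x, h) = 16 (K(x, h) = 11 + 5 = 16)
K(H, -2)*(-99 + 268) + 280 = 16*(-99 + 268) + 280 = 16*169 + 280 = 2704 + 280 = 2984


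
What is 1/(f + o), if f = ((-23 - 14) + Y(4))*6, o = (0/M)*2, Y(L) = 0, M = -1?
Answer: -1/222 ≈ -0.0045045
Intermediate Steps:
o = 0 (o = (0/(-1))*2 = (0*(-1))*2 = 0*2 = 0)
f = -222 (f = ((-23 - 14) + 0)*6 = (-37 + 0)*6 = -37*6 = -222)
1/(f + o) = 1/(-222 + 0) = 1/(-222) = -1/222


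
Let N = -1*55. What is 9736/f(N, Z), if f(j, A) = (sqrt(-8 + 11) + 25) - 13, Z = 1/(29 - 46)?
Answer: 38944/47 - 9736*sqrt(3)/141 ≈ 709.00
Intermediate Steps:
Z = -1/17 (Z = 1/(-17) = -1/17 ≈ -0.058824)
N = -55
f(j, A) = 12 + sqrt(3) (f(j, A) = (sqrt(3) + 25) - 13 = (25 + sqrt(3)) - 13 = 12 + sqrt(3))
9736/f(N, Z) = 9736/(12 + sqrt(3))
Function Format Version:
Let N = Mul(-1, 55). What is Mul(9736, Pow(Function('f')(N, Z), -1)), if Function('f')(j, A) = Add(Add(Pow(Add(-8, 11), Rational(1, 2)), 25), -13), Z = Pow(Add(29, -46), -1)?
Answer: Add(Rational(38944, 47), Mul(Rational(-9736, 141), Pow(3, Rational(1, 2)))) ≈ 709.00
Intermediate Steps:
Z = Rational(-1, 17) (Z = Pow(-17, -1) = Rational(-1, 17) ≈ -0.058824)
N = -55
Function('f')(j, A) = Add(12, Pow(3, Rational(1, 2))) (Function('f')(j, A) = Add(Add(Pow(3, Rational(1, 2)), 25), -13) = Add(Add(25, Pow(3, Rational(1, 2))), -13) = Add(12, Pow(3, Rational(1, 2))))
Mul(9736, Pow(Function('f')(N, Z), -1)) = Mul(9736, Pow(Add(12, Pow(3, Rational(1, 2))), -1))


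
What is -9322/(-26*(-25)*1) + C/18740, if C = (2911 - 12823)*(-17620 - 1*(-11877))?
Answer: 920657653/304525 ≈ 3023.3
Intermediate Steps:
C = 56924616 (C = -9912*(-17620 + 11877) = -9912*(-5743) = 56924616)
-9322/(-26*(-25)*1) + C/18740 = -9322/(-26*(-25)*1) + 56924616/18740 = -9322/(650*1) + 56924616*(1/18740) = -9322/650 + 14231154/4685 = -9322*1/650 + 14231154/4685 = -4661/325 + 14231154/4685 = 920657653/304525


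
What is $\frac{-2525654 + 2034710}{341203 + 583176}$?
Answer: $- \frac{490944}{924379} \approx -0.53111$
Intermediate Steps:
$\frac{-2525654 + 2034710}{341203 + 583176} = - \frac{490944}{924379}$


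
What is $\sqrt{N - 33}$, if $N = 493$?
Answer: $2 \sqrt{115} \approx 21.448$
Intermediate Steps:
$\sqrt{N - 33} = \sqrt{493 - 33} = \sqrt{460} = 2 \sqrt{115}$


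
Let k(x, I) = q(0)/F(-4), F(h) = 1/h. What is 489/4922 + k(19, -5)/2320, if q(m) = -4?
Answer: 75827/713690 ≈ 0.10625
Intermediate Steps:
k(x, I) = 16 (k(x, I) = -4/(1/(-4)) = -4/(-¼) = -4*(-4) = 16)
489/4922 + k(19, -5)/2320 = 489/4922 + 16/2320 = 489*(1/4922) + 16*(1/2320) = 489/4922 + 1/145 = 75827/713690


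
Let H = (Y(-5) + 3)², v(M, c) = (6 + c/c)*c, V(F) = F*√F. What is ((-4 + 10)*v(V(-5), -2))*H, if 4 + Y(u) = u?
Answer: -3024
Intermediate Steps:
V(F) = F^(3/2)
Y(u) = -4 + u
v(M, c) = 7*c (v(M, c) = (6 + 1)*c = 7*c)
H = 36 (H = ((-4 - 5) + 3)² = (-9 + 3)² = (-6)² = 36)
((-4 + 10)*v(V(-5), -2))*H = ((-4 + 10)*(7*(-2)))*36 = (6*(-14))*36 = -84*36 = -3024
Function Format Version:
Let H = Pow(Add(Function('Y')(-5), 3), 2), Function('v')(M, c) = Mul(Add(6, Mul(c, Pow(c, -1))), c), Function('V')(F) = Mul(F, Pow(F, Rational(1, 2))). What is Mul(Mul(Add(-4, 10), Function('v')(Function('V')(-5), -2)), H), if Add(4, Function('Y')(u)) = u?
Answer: -3024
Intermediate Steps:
Function('V')(F) = Pow(F, Rational(3, 2))
Function('Y')(u) = Add(-4, u)
Function('v')(M, c) = Mul(7, c) (Function('v')(M, c) = Mul(Add(6, 1), c) = Mul(7, c))
H = 36 (H = Pow(Add(Add(-4, -5), 3), 2) = Pow(Add(-9, 3), 2) = Pow(-6, 2) = 36)
Mul(Mul(Add(-4, 10), Function('v')(Function('V')(-5), -2)), H) = Mul(Mul(Add(-4, 10), Mul(7, -2)), 36) = Mul(Mul(6, -14), 36) = Mul(-84, 36) = -3024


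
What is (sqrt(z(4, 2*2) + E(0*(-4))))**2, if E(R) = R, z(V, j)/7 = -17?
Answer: -119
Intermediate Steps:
z(V, j) = -119 (z(V, j) = 7*(-17) = -119)
(sqrt(z(4, 2*2) + E(0*(-4))))**2 = (sqrt(-119 + 0*(-4)))**2 = (sqrt(-119 + 0))**2 = (sqrt(-119))**2 = (I*sqrt(119))**2 = -119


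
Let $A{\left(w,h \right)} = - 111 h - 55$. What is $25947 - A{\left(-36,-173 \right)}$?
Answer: $6799$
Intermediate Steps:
$A{\left(w,h \right)} = -55 - 111 h$
$25947 - A{\left(-36,-173 \right)} = 25947 - \left(-55 - -19203\right) = 25947 - \left(-55 + 19203\right) = 25947 - 19148 = 6799$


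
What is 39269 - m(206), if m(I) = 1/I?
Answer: 8089413/206 ≈ 39269.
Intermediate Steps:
39269 - m(206) = 39269 - 1/206 = 8089413/206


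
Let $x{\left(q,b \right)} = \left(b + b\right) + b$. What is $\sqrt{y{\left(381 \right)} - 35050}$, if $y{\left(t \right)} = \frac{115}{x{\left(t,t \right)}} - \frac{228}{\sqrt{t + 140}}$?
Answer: $\frac{\sqrt{-1381058812989245 - 17243384868 \sqrt{521}}}{198501} \approx 187.24 i$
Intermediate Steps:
$x{\left(q,b \right)} = 3 b$ ($x{\left(q,b \right)} = 2 b + b = 3 b$)
$y{\left(t \right)} = - \frac{228}{\sqrt{140 + t}} + \frac{115}{3 t}$ ($y{\left(t \right)} = \frac{115}{3 t} - \frac{228}{\sqrt{t + 140}} = 115 \frac{1}{3 t} - \frac{228}{\sqrt{140 + t}} = \frac{115}{3 t} - \frac{228}{\sqrt{140 + t}} = - \frac{228}{\sqrt{140 + t}} + \frac{115}{3 t}$)
$\sqrt{y{\left(381 \right)} - 35050} = \sqrt{\left(- \frac{228}{\sqrt{140 + 381}} + \frac{115}{3 \cdot 381}\right) - 35050} = \sqrt{\left(- \frac{228}{\sqrt{521}} + \frac{115}{3} \cdot \frac{1}{381}\right) - 35050} = \sqrt{\left(- 228 \frac{\sqrt{521}}{521} + \frac{115}{1143}\right) - 35050} = \sqrt{\left(- \frac{228 \sqrt{521}}{521} + \frac{115}{1143}\right) - 35050} = \sqrt{\left(\frac{115}{1143} - \frac{228 \sqrt{521}}{521}\right) - 35050} = \sqrt{- \frac{40062035}{1143} - \frac{228 \sqrt{521}}{521}}$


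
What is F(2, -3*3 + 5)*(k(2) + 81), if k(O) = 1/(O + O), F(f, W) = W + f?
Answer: -325/2 ≈ -162.50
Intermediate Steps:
k(O) = 1/(2*O)
F(2, -3*3 + 5)*(k(2) + 81) = ((-3*3 + 5) + 2)*((1/2)/2 + 81) = ((-9 + 5) + 2)*((1/2)*(1/2) + 81) = (-4 + 2)*(1/4 + 81) = -2*325/4 = -325/2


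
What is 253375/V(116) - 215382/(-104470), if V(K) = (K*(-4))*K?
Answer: -7438682741/2811496640 ≈ -2.6458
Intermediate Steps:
V(K) = -4*K² (V(K) = (-4*K)*K = -4*K²)
253375/V(116) - 215382/(-104470) = 253375/((-4*116²)) - 215382/(-104470) = 253375/((-4*13456)) - 215382*(-1/104470) = 253375/(-53824) + 107691/52235 = 253375*(-1/53824) + 107691/52235 = -253375/53824 + 107691/52235 = -7438682741/2811496640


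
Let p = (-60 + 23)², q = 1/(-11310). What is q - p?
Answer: -15483391/11310 ≈ -1369.0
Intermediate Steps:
q = -1/11310 ≈ -8.8417e-5
p = 1369 (p = (-37)² = 1369)
q - p = -1/11310 - 1*1369 = -1/11310 - 1369 = -15483391/11310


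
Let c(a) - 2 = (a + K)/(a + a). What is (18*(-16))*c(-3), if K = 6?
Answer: -432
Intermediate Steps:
c(a) = 2 + (6 + a)/(2*a) (c(a) = 2 + (a + 6)/(a + a) = 2 + (6 + a)/((2*a)) = 2 + (6 + a)*(1/(2*a)) = 2 + (6 + a)/(2*a))
(18*(-16))*c(-3) = (18*(-16))*(5/2 + 3/(-3)) = -288*(5/2 + 3*(-1/3)) = -288*(5/2 - 1) = -288*3/2 = -432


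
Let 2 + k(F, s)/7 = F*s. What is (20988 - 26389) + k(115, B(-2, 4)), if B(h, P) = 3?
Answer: -3000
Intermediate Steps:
k(F, s) = -14 + 7*F*s (k(F, s) = -14 + 7*(F*s) = -14 + 7*F*s)
(20988 - 26389) + k(115, B(-2, 4)) = (20988 - 26389) + (-14 + 7*115*3) = -5401 + (-14 + 2415) = -5401 + 2401 = -3000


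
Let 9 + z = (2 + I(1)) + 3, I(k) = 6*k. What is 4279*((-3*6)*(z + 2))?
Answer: -308088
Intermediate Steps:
z = 2 (z = -9 + ((2 + 6*1) + 3) = -9 + ((2 + 6) + 3) = -9 + (8 + 3) = -9 + 11 = 2)
4279*((-3*6)*(z + 2)) = 4279*((-3*6)*(2 + 2)) = 4279*(-18*4) = 4279*(-72) = -308088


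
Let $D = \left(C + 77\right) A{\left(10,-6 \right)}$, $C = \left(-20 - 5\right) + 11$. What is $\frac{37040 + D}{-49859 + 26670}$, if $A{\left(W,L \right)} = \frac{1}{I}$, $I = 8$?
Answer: $- \frac{296383}{185512} \approx -1.5976$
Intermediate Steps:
$A{\left(W,L \right)} = \frac{1}{8}$
$C = -14$ ($C = -25 + 11 = -14$)
$D = \frac{63}{8}$ ($D = \left(-14 + 77\right) \frac{1}{8} = 63 \cdot \frac{1}{8} = \frac{63}{8} \approx 7.875$)
$\frac{37040 + D}{-49859 + 26670} = \frac{37040 + \frac{63}{8}}{-49859 + 26670} = \frac{296383}{8 \left(-23189\right)} = \frac{296383}{8} \left(- \frac{1}{23189}\right) = - \frac{296383}{185512}$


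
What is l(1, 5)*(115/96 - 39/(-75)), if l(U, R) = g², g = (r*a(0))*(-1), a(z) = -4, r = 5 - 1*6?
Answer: 4123/150 ≈ 27.487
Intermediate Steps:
r = -1 (r = 5 - 6 = -1)
g = -4 (g = -1*(-4)*(-1) = 4*(-1) = -4)
l(U, R) = 16 (l(U, R) = (-4)² = 16)
l(1, 5)*(115/96 - 39/(-75)) = 16*(115/96 - 39/(-75)) = 16*(115*(1/96) - 39*(-1/75)) = 16*(115/96 + 13/25) = 16*(4123/2400) = 4123/150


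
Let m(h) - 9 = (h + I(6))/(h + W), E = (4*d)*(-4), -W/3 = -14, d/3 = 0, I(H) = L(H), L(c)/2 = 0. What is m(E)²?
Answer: 81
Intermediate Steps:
L(c) = 0 (L(c) = 2*0 = 0)
I(H) = 0
d = 0 (d = 3*0 = 0)
W = 42 (W = -3*(-14) = 42)
E = 0 (E = (4*0)*(-4) = 0*(-4) = 0)
m(h) = 9 + h/(42 + h) (m(h) = 9 + (h + 0)/(h + 42) = 9 + h/(42 + h))
m(E)² = (2*(189 + 5*0)/(42 + 0))² = (2*(189 + 0)/42)² = (2*(1/42)*189)² = 9² = 81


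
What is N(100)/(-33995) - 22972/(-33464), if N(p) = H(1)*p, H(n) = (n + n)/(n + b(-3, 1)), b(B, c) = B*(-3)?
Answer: 39013193/56880434 ≈ 0.68588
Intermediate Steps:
b(B, c) = -3*B
H(n) = 2*n/(9 + n) (H(n) = (n + n)/(n - 3*(-3)) = (2*n)/(n + 9) = (2*n)/(9 + n) = 2*n/(9 + n))
N(p) = p/5 (N(p) = (2*1/(9 + 1))*p = (2*1/10)*p = (2*1*(1/10))*p = p/5)
N(100)/(-33995) - 22972/(-33464) = ((1/5)*100)/(-33995) - 22972/(-33464) = 20*(-1/33995) - 22972*(-1/33464) = -4/6799 + 5743/8366 = 39013193/56880434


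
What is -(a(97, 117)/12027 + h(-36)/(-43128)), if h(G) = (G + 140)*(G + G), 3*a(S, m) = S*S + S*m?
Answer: -16186466/21612519 ≈ -0.74894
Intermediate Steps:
a(S, m) = S²/3 + S*m/3 (a(S, m) = (S*S + S*m)/3 = (S² + S*m)/3 = S²/3 + S*m/3)
h(G) = 2*G*(140 + G) (h(G) = (140 + G)*(2*G) = 2*G*(140 + G))
-(a(97, 117)/12027 + h(-36)/(-43128)) = -(((⅓)*97*(97 + 117))/12027 + (2*(-36)*(140 - 36))/(-43128)) = -(((⅓)*97*214)*(1/12027) + (2*(-36)*104)*(-1/43128)) = -((20758/3)*(1/12027) - 7488*(-1/43128)) = -(20758/36081 + 104/599) = -1*16186466/21612519 = -16186466/21612519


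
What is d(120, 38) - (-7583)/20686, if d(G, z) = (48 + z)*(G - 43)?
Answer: 136990275/20686 ≈ 6622.4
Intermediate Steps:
d(G, z) = (-43 + G)*(48 + z) (d(G, z) = (48 + z)*(-43 + G) = (-43 + G)*(48 + z))
d(120, 38) - (-7583)/20686 = (-2064 - 43*38 + 48*120 + 120*38) - (-7583)/20686 = (-2064 - 1634 + 5760 + 4560) - (-7583)/20686 = 6622 - 1*(-7583/20686) = 6622 + 7583/20686 = 136990275/20686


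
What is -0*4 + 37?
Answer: 37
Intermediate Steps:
-0*4 + 37 = -54*0 + 37 = 0 + 37 = 37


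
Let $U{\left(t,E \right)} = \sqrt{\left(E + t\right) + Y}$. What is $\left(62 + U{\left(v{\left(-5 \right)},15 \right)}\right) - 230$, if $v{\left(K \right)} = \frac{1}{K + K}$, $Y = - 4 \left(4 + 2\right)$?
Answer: $-168 + \frac{i \sqrt{910}}{10} \approx -168.0 + 3.0166 i$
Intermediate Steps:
$Y = -24$ ($Y = \left(-4\right) 6 = -24$)
$v{\left(K \right)} = \frac{1}{2 K}$
$U{\left(t,E \right)} = \sqrt{-24 + E + t}$ ($U{\left(t,E \right)} = \sqrt{\left(E + t\right) - 24} = \sqrt{-24 + E + t}$)
$\left(62 + U{\left(v{\left(-5 \right)},15 \right)}\right) - 230 = \left(62 + \sqrt{-24 + 15 + \frac{1}{2 \left(-5\right)}}\right) - 230 = \left(62 + \sqrt{-24 + 15 + \frac{1}{2} \left(- \frac{1}{5}\right)}\right) - 230 = \left(62 + \sqrt{-24 + 15 - \frac{1}{10}}\right) - 230 = \left(62 + \sqrt{- \frac{91}{10}}\right) - 230 = \left(62 + \frac{i \sqrt{910}}{10}\right) - 230 = -168 + \frac{i \sqrt{910}}{10}$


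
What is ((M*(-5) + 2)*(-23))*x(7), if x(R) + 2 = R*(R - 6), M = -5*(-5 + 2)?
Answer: 8395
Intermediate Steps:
M = 15 (M = -5*(-3) = 15)
x(R) = -2 + R*(-6 + R) (x(R) = -2 + R*(R - 6) = -2 + R*(-6 + R))
((M*(-5) + 2)*(-23))*x(7) = ((15*(-5) + 2)*(-23))*(-2 + 7**2 - 6*7) = ((-75 + 2)*(-23))*(-2 + 49 - 42) = -73*(-23)*5 = 1679*5 = 8395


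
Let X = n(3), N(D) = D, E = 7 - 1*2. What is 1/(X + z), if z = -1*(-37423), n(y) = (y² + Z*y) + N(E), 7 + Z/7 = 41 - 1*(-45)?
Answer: 1/39096 ≈ 2.5578e-5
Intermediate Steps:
E = 5 (E = 7 - 2 = 5)
Z = 553 (Z = -49 + 7*(41 - 1*(-45)) = -49 + 7*(41 + 45) = -49 + 7*86 = -49 + 602 = 553)
n(y) = 5 + y² + 553*y (n(y) = (y² + 553*y) + 5 = 5 + y² + 553*y)
X = 1673 (X = 5 + 3² + 553*3 = 5 + 9 + 1659 = 1673)
z = 37423
1/(X + z) = 1/(1673 + 37423) = 1/39096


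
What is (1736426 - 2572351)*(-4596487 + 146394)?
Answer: 3719943991025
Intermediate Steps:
(1736426 - 2572351)*(-4596487 + 146394) = -835925*(-4450093) = 3719943991025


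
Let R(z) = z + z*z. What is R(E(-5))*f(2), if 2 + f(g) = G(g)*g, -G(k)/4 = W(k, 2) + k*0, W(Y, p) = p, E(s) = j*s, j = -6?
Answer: -16740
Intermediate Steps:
E(s) = -6*s
G(k) = -8 (G(k) = -4*(2 + k*0) = -4*(2 + 0) = -4*2 = -8)
R(z) = z + z²
f(g) = -2 - 8*g
R(E(-5))*f(2) = ((-6*(-5))*(1 - 6*(-5)))*(-2 - 8*2) = (30*(1 + 30))*(-2 - 16) = (30*31)*(-18) = 930*(-18) = -16740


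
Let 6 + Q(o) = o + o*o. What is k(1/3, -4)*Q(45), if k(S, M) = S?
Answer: 688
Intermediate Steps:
Q(o) = -6 + o + o² (Q(o) = -6 + (o + o*o) = -6 + (o + o²) = -6 + o + o²)
k(1/3, -4)*Q(45) = (-6 + 45 + 45²)/3 = (-6 + 45 + 2025)/3 = (⅓)*2064 = 688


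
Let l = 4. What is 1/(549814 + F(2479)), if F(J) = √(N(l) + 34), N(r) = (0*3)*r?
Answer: 16171/8891042193 - √34/302295434562 ≈ 1.8188e-6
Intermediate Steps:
N(r) = 0 (N(r) = 0*r = 0)
F(J) = √34 (F(J) = √(0 + 34) = √34)
1/(549814 + F(2479)) = 1/(549814 + √34)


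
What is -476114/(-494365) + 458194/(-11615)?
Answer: -8839400508/229681979 ≈ -38.485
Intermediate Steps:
-476114/(-494365) + 458194/(-11615) = -476114*(-1/494365) + 458194*(-1/11615) = 476114/494365 - 458194/11615 = -8839400508/229681979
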